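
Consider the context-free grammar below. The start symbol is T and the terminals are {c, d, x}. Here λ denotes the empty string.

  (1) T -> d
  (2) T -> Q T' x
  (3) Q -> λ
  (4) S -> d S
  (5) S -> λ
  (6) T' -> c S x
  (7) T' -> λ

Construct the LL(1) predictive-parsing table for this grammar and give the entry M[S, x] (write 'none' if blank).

S -> λ

FIRST(Q) = {λ}
FIRST(S) = {λ, d}
FIRST(T') = {λ, c}
FIRST(T) = {c, d, x}  (via Q T' x)
FOLLOW(T) includes $ since T is the start symbol.
FOLLOW(S): in S->d S, the suffix after S is empty (adds nothing new); in T'->c S x, S is followed by x with FIRST {x}. Thus FOLLOW(S) = {x}.
For S -> d S: FIRST(d S) = {d}, so it goes in M[S, t] for t ∈ {d}.
For S -> λ: FIRST(λ) = {λ}, so it goes in M[S, t] for t ∈ {}; since λ ∈ FIRST, also for every t ∈ FOLLOW(S) = {x}.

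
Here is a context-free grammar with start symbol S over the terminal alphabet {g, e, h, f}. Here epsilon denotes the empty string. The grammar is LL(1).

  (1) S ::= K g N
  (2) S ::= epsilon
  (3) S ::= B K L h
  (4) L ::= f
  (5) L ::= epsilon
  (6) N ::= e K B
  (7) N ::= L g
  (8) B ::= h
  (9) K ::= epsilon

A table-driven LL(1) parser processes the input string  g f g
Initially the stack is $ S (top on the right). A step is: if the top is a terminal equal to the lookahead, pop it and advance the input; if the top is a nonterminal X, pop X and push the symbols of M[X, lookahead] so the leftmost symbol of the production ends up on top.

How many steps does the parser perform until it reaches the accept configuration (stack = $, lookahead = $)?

step 1: stack=$ S  input=g f g $  — expand S ::= K g N
step 2: stack=$ N g K  input=g f g $  — expand K ::= epsilon
step 3: stack=$ N g  input=g f g $  — match g
step 4: stack=$ N  input=f g $  — expand N ::= L g
step 5: stack=$ g L  input=f g $  — expand L ::= f
step 6: stack=$ g f  input=f g $  — match f
step 7: stack=$ g  input=g $  — match g
Accept reached after 7 steps.

7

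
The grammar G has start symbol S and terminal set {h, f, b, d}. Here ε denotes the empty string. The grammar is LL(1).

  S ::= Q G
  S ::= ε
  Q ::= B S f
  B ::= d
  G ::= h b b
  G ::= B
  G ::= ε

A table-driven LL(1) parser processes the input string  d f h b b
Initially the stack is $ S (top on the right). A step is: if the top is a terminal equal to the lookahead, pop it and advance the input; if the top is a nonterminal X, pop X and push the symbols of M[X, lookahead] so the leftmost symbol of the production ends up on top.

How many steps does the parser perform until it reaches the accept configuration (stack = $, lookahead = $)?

step 1: stack=$ S  input=d f h b b $  — expand S ::= Q G
step 2: stack=$ G Q  input=d f h b b $  — expand Q ::= B S f
step 3: stack=$ G f S B  input=d f h b b $  — expand B ::= d
step 4: stack=$ G f S d  input=d f h b b $  — match d
step 5: stack=$ G f S  input=f h b b $  — expand S ::= ε
step 6: stack=$ G f  input=f h b b $  — match f
step 7: stack=$ G  input=h b b $  — expand G ::= h b b
step 8: stack=$ b b h  input=h b b $  — match h
step 9: stack=$ b b  input=b b $  — match b
step 10: stack=$ b  input=b $  — match b
Accept reached after 10 steps.

10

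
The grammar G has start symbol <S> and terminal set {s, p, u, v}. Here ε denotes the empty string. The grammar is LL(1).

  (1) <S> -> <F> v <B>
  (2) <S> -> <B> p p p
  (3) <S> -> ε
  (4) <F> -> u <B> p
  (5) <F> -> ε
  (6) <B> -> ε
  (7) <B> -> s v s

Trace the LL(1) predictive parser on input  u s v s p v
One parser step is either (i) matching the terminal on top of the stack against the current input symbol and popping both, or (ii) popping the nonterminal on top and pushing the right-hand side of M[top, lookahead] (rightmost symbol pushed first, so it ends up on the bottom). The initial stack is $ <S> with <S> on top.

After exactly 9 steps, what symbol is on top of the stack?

step 1: stack=$ <S>  input=u s v s p v $  — expand <S> -> <F> v <B>
step 2: stack=$ <B> v <F>  input=u s v s p v $  — expand <F> -> u <B> p
step 3: stack=$ <B> v p <B> u  input=u s v s p v $  — match u
step 4: stack=$ <B> v p <B>  input=s v s p v $  — expand <B> -> s v s
step 5: stack=$ <B> v p s v s  input=s v s p v $  — match s
step 6: stack=$ <B> v p s v  input=v s p v $  — match v
step 7: stack=$ <B> v p s  input=s p v $  — match s
step 8: stack=$ <B> v p  input=p v $  — match p
step 9: stack=$ <B> v  input=v $  — match v
Stack after step 9: $ <B> (top = <B>).

<B>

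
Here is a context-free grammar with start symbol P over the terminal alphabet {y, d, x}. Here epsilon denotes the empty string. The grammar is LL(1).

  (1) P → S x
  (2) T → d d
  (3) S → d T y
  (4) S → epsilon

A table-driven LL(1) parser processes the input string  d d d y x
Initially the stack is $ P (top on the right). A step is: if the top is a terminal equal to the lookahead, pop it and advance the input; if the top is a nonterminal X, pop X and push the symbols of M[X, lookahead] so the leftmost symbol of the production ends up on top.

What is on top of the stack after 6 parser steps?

y

step 1: stack=$ P  input=d d d y x $  — expand P → S x
step 2: stack=$ x S  input=d d d y x $  — expand S → d T y
step 3: stack=$ x y T d  input=d d d y x $  — match d
step 4: stack=$ x y T  input=d d y x $  — expand T → d d
step 5: stack=$ x y d d  input=d d y x $  — match d
step 6: stack=$ x y d  input=d y x $  — match d
Stack after step 6: $ x y (top = y).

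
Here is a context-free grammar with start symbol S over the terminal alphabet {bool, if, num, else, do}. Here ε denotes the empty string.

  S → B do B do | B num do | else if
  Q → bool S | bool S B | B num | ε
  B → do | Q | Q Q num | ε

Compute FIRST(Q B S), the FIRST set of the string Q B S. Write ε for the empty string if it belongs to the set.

{bool, do, else, num}

FIRST(S) = {bool, do, else, num}  (via B do B do, B num do)
FIRST(Q) = {ε, bool, do, num}  (via B num)
FIRST(B) = {ε, bool, do, num}  (via Q, Q Q num)
FIRST(Q B S): take FIRST of each symbol in turn, carrying on past any symbol whose FIRST contains ε; result {bool, do, else, num}.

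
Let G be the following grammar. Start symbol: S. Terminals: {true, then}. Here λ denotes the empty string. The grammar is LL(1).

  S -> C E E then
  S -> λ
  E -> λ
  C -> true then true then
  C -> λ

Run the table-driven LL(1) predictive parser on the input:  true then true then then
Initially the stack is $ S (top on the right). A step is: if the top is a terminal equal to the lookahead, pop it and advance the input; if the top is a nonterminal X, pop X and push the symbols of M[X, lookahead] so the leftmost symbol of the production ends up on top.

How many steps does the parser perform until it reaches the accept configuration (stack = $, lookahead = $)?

     Stack                           Input                       Action
  1  $ S                             true then true then then $  expand S -> C E E then
  2  $ then E E C                    true then true then then $  expand C -> true then true then
  3  $ then E E then true then true  true then true then then $  match true
  4  $ then E E then true then       then true then then $       match then
  5  $ then E E then true            true then then $            match true
  6  $ then E E then                 then then $                 match then
  7  $ then E E                      then $                      expand E -> λ
  8  $ then E                        then $                      expand E -> λ
  9  $ then                          then $                      match then
Accept reached after 9 steps.

9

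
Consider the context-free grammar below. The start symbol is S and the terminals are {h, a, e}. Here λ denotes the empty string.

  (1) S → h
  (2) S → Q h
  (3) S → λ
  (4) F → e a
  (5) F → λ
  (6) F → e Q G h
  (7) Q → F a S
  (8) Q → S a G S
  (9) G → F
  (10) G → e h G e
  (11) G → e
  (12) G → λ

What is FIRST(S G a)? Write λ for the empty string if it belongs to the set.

{a, e, h}

FIRST(F) = {λ, e}
FIRST(G) = {λ, e}  (via F)
FIRST(S) = {λ, a, e, h}  (via Q h)
FIRST(Q) = {a, e, h}  (via F a S, S a G S)
FIRST(S G a): take FIRST of each symbol in turn, carrying on past any symbol whose FIRST contains λ; result {a, e, h}.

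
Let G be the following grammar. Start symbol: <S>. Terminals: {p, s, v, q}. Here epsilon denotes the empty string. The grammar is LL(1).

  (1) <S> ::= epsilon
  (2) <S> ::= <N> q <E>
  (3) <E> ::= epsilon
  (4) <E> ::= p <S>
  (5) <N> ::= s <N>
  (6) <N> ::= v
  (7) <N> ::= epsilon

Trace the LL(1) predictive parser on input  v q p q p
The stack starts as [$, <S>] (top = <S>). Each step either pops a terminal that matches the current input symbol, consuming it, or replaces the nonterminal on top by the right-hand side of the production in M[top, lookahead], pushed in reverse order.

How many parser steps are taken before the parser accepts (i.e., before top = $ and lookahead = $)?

step 1: stack=$ <S>  input=v q p q p $  — expand <S> ::= <N> q <E>
step 2: stack=$ <E> q <N>  input=v q p q p $  — expand <N> ::= v
step 3: stack=$ <E> q v  input=v q p q p $  — match v
step 4: stack=$ <E> q  input=q p q p $  — match q
step 5: stack=$ <E>  input=p q p $  — expand <E> ::= p <S>
step 6: stack=$ <S> p  input=p q p $  — match p
step 7: stack=$ <S>  input=q p $  — expand <S> ::= <N> q <E>
step 8: stack=$ <E> q <N>  input=q p $  — expand <N> ::= epsilon
step 9: stack=$ <E> q  input=q p $  — match q
step 10: stack=$ <E>  input=p $  — expand <E> ::= p <S>
step 11: stack=$ <S> p  input=p $  — match p
step 12: stack=$ <S>  input=$  — expand <S> ::= epsilon
Accept reached after 12 steps.

12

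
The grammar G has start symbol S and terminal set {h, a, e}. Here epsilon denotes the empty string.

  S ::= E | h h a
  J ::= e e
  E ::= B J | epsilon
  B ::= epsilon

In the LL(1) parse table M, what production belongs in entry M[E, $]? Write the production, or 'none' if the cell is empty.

E ::= epsilon

FIRST(J): from J::=e e we get {e}. So FIRST(J) = {e}.
FIRST(B): from B::=epsilon we get {epsilon}. So FIRST(B) = {epsilon}.
FIRST(E): from E::=B J we get {e}; from E::=epsilon we get {epsilon}. So FIRST(E) = {epsilon, e}.
FIRST(S): from S::=E we get {epsilon, e}; from S::=h h a we get {h}. So FIRST(S) = {epsilon, e, h}.
FOLLOW(S) includes $ since S is the start symbol.
FOLLOW(S): S appears on no right-hand side. Thus FOLLOW(S) = {$}.
FOLLOW(E): in S::=E, the suffix after E is empty, so FOLLOW(E) ⊇ FOLLOW(S) = {$}. Thus FOLLOW(E) = {$}.
For E ::= B J: FIRST(B J) = {e}, so it goes in M[E, t] for t ∈ {e}.
For E ::= epsilon: FIRST(epsilon) = {epsilon}, so it goes in M[E, t] for t ∈ {}; since epsilon ∈ FIRST, also for every t ∈ FOLLOW(E) = {$}.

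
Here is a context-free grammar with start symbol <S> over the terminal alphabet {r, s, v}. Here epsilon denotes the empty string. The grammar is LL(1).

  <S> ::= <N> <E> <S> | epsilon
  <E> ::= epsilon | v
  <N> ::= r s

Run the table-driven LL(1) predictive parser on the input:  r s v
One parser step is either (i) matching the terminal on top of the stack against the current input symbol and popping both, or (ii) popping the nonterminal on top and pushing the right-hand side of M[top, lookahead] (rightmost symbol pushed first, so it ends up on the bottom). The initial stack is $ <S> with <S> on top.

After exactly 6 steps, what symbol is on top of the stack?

step 1: stack=$ <S>  input=r s v $  — expand <S> ::= <N> <E> <S>
step 2: stack=$ <S> <E> <N>  input=r s v $  — expand <N> ::= r s
step 3: stack=$ <S> <E> s r  input=r s v $  — match r
step 4: stack=$ <S> <E> s  input=s v $  — match s
step 5: stack=$ <S> <E>  input=v $  — expand <E> ::= v
step 6: stack=$ <S> v  input=v $  — match v
Stack after step 6: $ <S> (top = <S>).

<S>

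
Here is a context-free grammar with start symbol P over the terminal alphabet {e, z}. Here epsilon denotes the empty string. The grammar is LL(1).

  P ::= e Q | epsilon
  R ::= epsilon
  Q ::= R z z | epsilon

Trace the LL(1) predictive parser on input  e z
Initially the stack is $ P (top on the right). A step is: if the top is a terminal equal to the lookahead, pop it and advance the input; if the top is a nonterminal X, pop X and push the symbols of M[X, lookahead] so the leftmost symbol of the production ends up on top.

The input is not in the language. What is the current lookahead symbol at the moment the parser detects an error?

     Stack    Input  Action
  1  $ P      e z $  expand P ::= e Q
  2  $ Q e    e z $  match e
  3  $ Q      z $    expand Q ::= R z z
  4  $ z z R  z $    expand R ::= epsilon
  5  $ z z    z $    match z
  6  $ z      $      error: top is terminal z but lookahead is $

$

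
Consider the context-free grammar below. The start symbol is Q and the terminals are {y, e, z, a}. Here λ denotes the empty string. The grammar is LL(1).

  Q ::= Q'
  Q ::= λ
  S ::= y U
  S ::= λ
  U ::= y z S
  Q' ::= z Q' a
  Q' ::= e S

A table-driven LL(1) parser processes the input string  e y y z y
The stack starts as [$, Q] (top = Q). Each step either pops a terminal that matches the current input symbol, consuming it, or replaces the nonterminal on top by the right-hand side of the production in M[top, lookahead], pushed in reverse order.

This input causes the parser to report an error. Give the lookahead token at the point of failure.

$

step 1: stack=$ Q  input=e y y z y $  — expand Q ::= Q'
step 2: stack=$ Q'  input=e y y z y $  — expand Q' ::= e S
step 3: stack=$ S e  input=e y y z y $  — match e
step 4: stack=$ S  input=y y z y $  — expand S ::= y U
step 5: stack=$ U y  input=y y z y $  — match y
step 6: stack=$ U  input=y z y $  — expand U ::= y z S
step 7: stack=$ S z y  input=y z y $  — match y
step 8: stack=$ S z  input=z y $  — match z
step 9: stack=$ S  input=y $  — expand S ::= y U
step 10: stack=$ U y  input=y $  — match y
step 11: stack=$ U  input=$  — error: M[U, $] is empty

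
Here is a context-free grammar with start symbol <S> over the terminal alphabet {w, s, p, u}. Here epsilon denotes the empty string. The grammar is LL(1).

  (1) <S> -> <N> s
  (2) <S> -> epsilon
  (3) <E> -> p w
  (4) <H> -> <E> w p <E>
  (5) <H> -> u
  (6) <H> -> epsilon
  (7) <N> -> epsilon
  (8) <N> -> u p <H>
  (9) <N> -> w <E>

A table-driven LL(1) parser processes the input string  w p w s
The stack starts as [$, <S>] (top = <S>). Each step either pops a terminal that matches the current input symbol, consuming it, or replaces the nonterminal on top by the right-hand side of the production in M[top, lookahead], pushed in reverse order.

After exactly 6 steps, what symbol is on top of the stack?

step 1: stack=$ <S>  input=w p w s $  — expand <S> -> <N> s
step 2: stack=$ s <N>  input=w p w s $  — expand <N> -> w <E>
step 3: stack=$ s <E> w  input=w p w s $  — match w
step 4: stack=$ s <E>  input=p w s $  — expand <E> -> p w
step 5: stack=$ s w p  input=p w s $  — match p
step 6: stack=$ s w  input=w s $  — match w
Stack after step 6: $ s (top = s).

s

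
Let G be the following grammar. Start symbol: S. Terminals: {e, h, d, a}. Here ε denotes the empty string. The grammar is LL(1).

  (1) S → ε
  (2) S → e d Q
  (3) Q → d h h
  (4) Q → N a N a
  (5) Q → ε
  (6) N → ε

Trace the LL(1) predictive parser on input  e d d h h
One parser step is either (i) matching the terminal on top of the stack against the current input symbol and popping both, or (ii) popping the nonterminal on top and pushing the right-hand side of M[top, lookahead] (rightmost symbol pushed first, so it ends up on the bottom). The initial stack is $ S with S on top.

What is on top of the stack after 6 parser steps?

h

     Stack    Input        Action
  1  $ S      e d d h h $  expand S → e d Q
  2  $ Q d e  e d d h h $  match e
  3  $ Q d    d d h h $    match d
  4  $ Q      d h h $      expand Q → d h h
  5  $ h h d  d h h $      match d
  6  $ h h    h h $        match h
Stack after step 6: $ h (top = h).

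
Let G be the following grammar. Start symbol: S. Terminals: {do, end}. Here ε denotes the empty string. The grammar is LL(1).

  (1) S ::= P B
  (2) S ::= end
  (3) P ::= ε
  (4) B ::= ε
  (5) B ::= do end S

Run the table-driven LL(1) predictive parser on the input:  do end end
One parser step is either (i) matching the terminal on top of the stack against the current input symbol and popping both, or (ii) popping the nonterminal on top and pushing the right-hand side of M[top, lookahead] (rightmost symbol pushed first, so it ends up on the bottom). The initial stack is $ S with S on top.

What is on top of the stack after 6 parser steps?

     Stack       Input         Action
  1  $ S         do end end $  expand S ::= P B
  2  $ B P       do end end $  expand P ::= ε
  3  $ B         do end end $  expand B ::= do end S
  4  $ S end do  do end end $  match do
  5  $ S end     end end $     match end
  6  $ S         end $         expand S ::= end
Stack after step 6: $ end (top = end).

end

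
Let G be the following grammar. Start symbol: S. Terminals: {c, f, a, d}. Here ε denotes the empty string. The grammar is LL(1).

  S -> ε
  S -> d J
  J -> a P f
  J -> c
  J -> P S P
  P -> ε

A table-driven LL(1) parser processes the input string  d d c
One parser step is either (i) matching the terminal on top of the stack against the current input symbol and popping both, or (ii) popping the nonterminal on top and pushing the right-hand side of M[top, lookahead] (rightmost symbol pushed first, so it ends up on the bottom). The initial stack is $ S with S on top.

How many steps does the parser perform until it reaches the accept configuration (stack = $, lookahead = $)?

9

     Stack    Input    Action
  1  $ S      d d c $  expand S -> d J
  2  $ J d    d d c $  match d
  3  $ J      d c $    expand J -> P S P
  4  $ P S P  d c $    expand P -> ε
  5  $ P S    d c $    expand S -> d J
  6  $ P J d  d c $    match d
  7  $ P J    c $      expand J -> c
  8  $ P c    c $      match c
  9  $ P      $        expand P -> ε
Accept reached after 9 steps.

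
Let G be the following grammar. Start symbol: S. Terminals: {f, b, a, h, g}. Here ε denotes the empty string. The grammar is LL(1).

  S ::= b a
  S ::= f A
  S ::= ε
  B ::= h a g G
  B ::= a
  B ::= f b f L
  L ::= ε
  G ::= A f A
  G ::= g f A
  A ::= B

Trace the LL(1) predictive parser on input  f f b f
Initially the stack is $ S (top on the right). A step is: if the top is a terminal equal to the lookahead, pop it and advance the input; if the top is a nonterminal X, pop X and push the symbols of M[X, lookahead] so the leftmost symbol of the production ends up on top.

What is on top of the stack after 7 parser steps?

step 1: stack=$ S  input=f f b f $  — expand S ::= f A
step 2: stack=$ A f  input=f f b f $  — match f
step 3: stack=$ A  input=f b f $  — expand A ::= B
step 4: stack=$ B  input=f b f $  — expand B ::= f b f L
step 5: stack=$ L f b f  input=f b f $  — match f
step 6: stack=$ L f b  input=b f $  — match b
step 7: stack=$ L f  input=f $  — match f
Stack after step 7: $ L (top = L).

L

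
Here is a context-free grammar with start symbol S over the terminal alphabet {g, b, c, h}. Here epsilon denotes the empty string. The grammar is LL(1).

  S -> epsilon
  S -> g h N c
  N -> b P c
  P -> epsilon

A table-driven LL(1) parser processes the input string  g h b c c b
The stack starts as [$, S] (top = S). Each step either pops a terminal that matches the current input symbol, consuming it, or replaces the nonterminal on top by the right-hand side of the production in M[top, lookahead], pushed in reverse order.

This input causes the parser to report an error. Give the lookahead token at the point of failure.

step 1: stack=$ S  input=g h b c c b $  — expand S -> g h N c
step 2: stack=$ c N h g  input=g h b c c b $  — match g
step 3: stack=$ c N h  input=h b c c b $  — match h
step 4: stack=$ c N  input=b c c b $  — expand N -> b P c
step 5: stack=$ c c P b  input=b c c b $  — match b
step 6: stack=$ c c P  input=c c b $  — expand P -> epsilon
step 7: stack=$ c c  input=c c b $  — match c
step 8: stack=$ c  input=c b $  — match c
step 9: stack=$  input=b $  — error: stack empty but input remains

b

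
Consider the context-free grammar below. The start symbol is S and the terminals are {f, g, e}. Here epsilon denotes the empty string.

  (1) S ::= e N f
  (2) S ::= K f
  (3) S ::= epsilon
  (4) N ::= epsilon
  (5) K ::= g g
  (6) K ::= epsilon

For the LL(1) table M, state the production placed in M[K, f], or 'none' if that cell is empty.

FIRST(N) = {epsilon}
FIRST(K) = {epsilon, g}
FIRST(S) = {epsilon, e, f, g}  (via K f)
FOLLOW(S) includes $ since S is the start symbol.
FOLLOW(K): in S::=K f, K is followed by f with FIRST {f}. Thus FOLLOW(K) = {f}.
For K ::= g g: FIRST(g g) = {g}, so it goes in M[K, t] for t ∈ {g}.
For K ::= epsilon: FIRST(epsilon) = {epsilon}, so it goes in M[K, t] for t ∈ {}; since epsilon ∈ FIRST, also for every t ∈ FOLLOW(K) = {f}.

K ::= epsilon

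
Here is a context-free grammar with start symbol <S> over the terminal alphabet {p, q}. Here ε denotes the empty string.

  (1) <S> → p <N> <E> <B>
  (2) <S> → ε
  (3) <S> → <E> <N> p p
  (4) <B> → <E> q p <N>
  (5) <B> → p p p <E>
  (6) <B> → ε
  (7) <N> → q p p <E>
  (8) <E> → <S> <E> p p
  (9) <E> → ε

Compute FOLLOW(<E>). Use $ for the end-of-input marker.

{$, p, q}

FIRST(<N>): from <N>→q p p <E> we get {q}. So FIRST(<N>) = {q}.
FIRST(<S>): from <S>→p <N> <E> <B> we get {p}; from <S>→ε we get {ε}; from <S>→<E> <N> p p we get {p, q}. So FIRST(<S>) = {ε, p, q}.
FIRST(<E>): from <E>→<S> <E> p p we get {p, q}; from <E>→ε we get {ε}. So FIRST(<E>) = {ε, p, q}.
FIRST(<B>): from <B>→<E> q p <N> we get {p, q}; from <B>→p p p <E> we get {p}; from <B>→ε we get {ε}. So FIRST(<B>) = {ε, p, q}.
FOLLOW(<S>) includes $ since <S> is the start symbol.
FOLLOW(<S>): in <E>→<S> <E> p p, <S> is followed by <E> p p with FIRST {p, q}. Thus FOLLOW(<S>) = {$, p, q}.
FOLLOW(<B>): in <S>→p <N> <E> <B>, the suffix after <B> is empty, so FOLLOW(<B>) ⊇ FOLLOW(<S>) = {$, p, q}. Thus FOLLOW(<B>) = {$, p, q}.
FOLLOW(<N>): in <S>→p <N> <E> <B>, <N> is followed by <E> <B> with FIRST {ε, p, q}; in <S>→p <N> <E> <B>, the suffix after <N> is nullable, so FOLLOW(<N>) ⊇ FOLLOW(<S>) = {$, p, q}; in <S>→<E> <N> p p, <N> is followed by p p with FIRST {p}; in <B>→<E> q p <N>, the suffix after <N> is empty, so FOLLOW(<N>) ⊇ FOLLOW(<B>) = {$, p, q}. Thus FOLLOW(<N>) = {$, p, q}.
FOLLOW(<E>): in <S>→p <N> <E> <B>, <E> is followed by <B> with FIRST {ε, p, q}; in <S>→p <N> <E> <B>, the suffix after <E> is nullable, so FOLLOW(<E>) ⊇ FOLLOW(<S>) = {$, p, q}; in <S>→<E> <N> p p, <E> is followed by <N> p p with FIRST {q}; in <B>→<E> q p <N>, <E> is followed by q p <N> with FIRST {q}; in <B>→p p p <E>, the suffix after <E> is empty, so FOLLOW(<E>) ⊇ FOLLOW(<B>) = {$, p, q}; in <N>→q p p <E>, the suffix after <E> is empty, so FOLLOW(<E>) ⊇ FOLLOW(<N>) = {$, p, q}; in <E>→<S> <E> p p, <E> is followed by p p with FIRST {p}. Thus FOLLOW(<E>) = {$, p, q}.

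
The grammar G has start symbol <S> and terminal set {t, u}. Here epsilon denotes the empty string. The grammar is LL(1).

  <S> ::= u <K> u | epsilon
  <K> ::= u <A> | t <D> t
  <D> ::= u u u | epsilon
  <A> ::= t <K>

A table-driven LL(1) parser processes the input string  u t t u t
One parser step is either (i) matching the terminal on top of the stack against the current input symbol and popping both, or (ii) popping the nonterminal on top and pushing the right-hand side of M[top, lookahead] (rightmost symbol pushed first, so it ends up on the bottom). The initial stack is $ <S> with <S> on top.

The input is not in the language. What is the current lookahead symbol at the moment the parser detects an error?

t

step 1: stack=$ <S>  input=u t t u t $  — expand <S> ::= u <K> u
step 2: stack=$ u <K> u  input=u t t u t $  — match u
step 3: stack=$ u <K>  input=t t u t $  — expand <K> ::= t <D> t
step 4: stack=$ u t <D> t  input=t t u t $  — match t
step 5: stack=$ u t <D>  input=t u t $  — expand <D> ::= epsilon
step 6: stack=$ u t  input=t u t $  — match t
step 7: stack=$ u  input=u t $  — match u
step 8: stack=$  input=t $  — error: stack empty but input remains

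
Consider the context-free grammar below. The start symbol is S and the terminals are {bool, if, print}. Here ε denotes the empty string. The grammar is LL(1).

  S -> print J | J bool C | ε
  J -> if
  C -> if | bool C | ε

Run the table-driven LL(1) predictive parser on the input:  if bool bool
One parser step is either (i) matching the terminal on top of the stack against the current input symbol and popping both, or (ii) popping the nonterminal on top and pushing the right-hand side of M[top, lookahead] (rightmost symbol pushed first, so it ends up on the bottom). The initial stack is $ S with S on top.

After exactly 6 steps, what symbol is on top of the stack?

     Stack        Input           Action
  1  $ S          if bool bool $  expand S -> J bool C
  2  $ C bool J   if bool bool $  expand J -> if
  3  $ C bool if  if bool bool $  match if
  4  $ C bool     bool bool $     match bool
  5  $ C          bool $          expand C -> bool C
  6  $ C bool     bool $          match bool
Stack after step 6: $ C (top = C).

C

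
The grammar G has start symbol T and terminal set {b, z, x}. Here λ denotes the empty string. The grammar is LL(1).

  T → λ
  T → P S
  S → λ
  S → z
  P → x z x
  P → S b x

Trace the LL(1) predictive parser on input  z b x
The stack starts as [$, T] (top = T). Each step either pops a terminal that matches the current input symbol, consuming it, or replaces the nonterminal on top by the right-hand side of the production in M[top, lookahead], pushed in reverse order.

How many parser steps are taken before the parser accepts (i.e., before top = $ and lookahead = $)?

step 1: stack=$ T  input=z b x $  — expand T → P S
step 2: stack=$ S P  input=z b x $  — expand P → S b x
step 3: stack=$ S x b S  input=z b x $  — expand S → z
step 4: stack=$ S x b z  input=z b x $  — match z
step 5: stack=$ S x b  input=b x $  — match b
step 6: stack=$ S x  input=x $  — match x
step 7: stack=$ S  input=$  — expand S → λ
Accept reached after 7 steps.

7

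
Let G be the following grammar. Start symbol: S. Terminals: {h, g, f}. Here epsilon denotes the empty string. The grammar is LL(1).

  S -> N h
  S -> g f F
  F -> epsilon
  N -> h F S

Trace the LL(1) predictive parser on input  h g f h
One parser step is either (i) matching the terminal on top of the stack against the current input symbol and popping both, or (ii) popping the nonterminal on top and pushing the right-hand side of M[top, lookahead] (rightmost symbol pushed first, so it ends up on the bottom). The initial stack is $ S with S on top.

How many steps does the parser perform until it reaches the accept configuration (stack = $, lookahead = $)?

     Stack      Input      Action
  1  $ S        h g f h $  expand S -> N h
  2  $ h N      h g f h $  expand N -> h F S
  3  $ h S F h  h g f h $  match h
  4  $ h S F    g f h $    expand F -> epsilon
  5  $ h S      g f h $    expand S -> g f F
  6  $ h F f g  g f h $    match g
  7  $ h F f    f h $      match f
  8  $ h F      h $        expand F -> epsilon
  9  $ h        h $        match h
Accept reached after 9 steps.

9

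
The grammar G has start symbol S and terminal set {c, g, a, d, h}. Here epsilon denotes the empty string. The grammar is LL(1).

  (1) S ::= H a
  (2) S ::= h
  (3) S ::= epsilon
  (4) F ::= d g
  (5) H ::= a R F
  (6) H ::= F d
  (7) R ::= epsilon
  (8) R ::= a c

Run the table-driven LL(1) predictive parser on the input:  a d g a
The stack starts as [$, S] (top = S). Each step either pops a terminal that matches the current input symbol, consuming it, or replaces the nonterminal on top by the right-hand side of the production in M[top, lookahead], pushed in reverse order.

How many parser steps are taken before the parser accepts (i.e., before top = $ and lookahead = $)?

     Stack      Input      Action
  1  $ S        a d g a $  expand S ::= H a
  2  $ a H      a d g a $  expand H ::= a R F
  3  $ a F R a  a d g a $  match a
  4  $ a F R    d g a $    expand R ::= epsilon
  5  $ a F      d g a $    expand F ::= d g
  6  $ a g d    d g a $    match d
  7  $ a g      g a $      match g
  8  $ a        a $        match a
Accept reached after 8 steps.

8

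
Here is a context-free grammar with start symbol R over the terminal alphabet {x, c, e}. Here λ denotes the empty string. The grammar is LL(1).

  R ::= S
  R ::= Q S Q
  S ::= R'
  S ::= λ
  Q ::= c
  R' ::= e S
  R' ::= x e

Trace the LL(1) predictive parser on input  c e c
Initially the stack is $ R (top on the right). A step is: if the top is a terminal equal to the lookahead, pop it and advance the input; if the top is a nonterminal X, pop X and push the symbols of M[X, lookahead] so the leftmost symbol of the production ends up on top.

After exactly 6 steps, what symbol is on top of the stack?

step 1: stack=$ R  input=c e c $  — expand R ::= Q S Q
step 2: stack=$ Q S Q  input=c e c $  — expand Q ::= c
step 3: stack=$ Q S c  input=c e c $  — match c
step 4: stack=$ Q S  input=e c $  — expand S ::= R'
step 5: stack=$ Q R'  input=e c $  — expand R' ::= e S
step 6: stack=$ Q S e  input=e c $  — match e
Stack after step 6: $ Q S (top = S).

S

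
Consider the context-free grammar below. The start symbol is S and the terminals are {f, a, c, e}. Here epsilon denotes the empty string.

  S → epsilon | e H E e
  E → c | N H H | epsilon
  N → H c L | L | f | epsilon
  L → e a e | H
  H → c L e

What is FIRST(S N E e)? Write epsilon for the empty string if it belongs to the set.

{c, e, f}

FIRST(S) = {epsilon, e}
FIRST(H) = {c}
FIRST(L) = {c, e}  (via H)
FIRST(N) = {epsilon, c, e, f}  (via H c L, L)
FIRST(E) = {epsilon, c, e, f}  (via N H H)
FIRST(S N E e): take FIRST of each symbol in turn, carrying on past any symbol whose FIRST contains epsilon; result {c, e, f}.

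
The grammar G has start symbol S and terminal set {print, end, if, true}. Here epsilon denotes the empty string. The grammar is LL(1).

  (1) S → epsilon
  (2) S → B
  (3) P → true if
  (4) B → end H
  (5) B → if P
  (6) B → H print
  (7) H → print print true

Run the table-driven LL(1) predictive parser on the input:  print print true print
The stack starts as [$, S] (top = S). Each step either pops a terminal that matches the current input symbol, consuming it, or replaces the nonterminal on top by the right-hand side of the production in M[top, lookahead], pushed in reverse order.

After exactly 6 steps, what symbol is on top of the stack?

     Stack                     Input                     Action
  1  $ S                       print print true print $  expand S → B
  2  $ B                       print print true print $  expand B → H print
  3  $ print H                 print print true print $  expand H → print print true
  4  $ print true print print  print print true print $  match print
  5  $ print true print        print true print $        match print
  6  $ print true              true print $              match true
Stack after step 6: $ print (top = print).

print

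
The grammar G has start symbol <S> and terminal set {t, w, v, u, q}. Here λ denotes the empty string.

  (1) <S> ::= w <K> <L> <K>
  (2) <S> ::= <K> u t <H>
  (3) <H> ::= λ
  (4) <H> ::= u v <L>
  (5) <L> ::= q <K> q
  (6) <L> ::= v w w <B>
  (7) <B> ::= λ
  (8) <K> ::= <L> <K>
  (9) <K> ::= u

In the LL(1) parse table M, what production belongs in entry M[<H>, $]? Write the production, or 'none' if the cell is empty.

FIRST(<H>) = {λ, u}
FIRST(<L>) = {q, v}
FIRST(<B>) = {λ}
FIRST(<K>) = {q, u, v}  (via <L> <K>)
FIRST(<S>) = {q, u, v, w}  (via <K> u t <H>)
FOLLOW(<S>) includes $ since <S> is the start symbol.
FOLLOW(<S>): <S> appears on no right-hand side. Thus FOLLOW(<S>) = {$}.
FOLLOW(<H>): in <S>::=<K> u t <H>, the suffix after <H> is empty, so FOLLOW(<H>) ⊇ FOLLOW(<S>) = {$}. Thus FOLLOW(<H>) = {$}.
For <H> ::= λ: FIRST(λ) = {λ}, so it goes in M[<H>, t] for t ∈ {}; since λ ∈ FIRST, also for every t ∈ FOLLOW(<H>) = {$}.
For <H> ::= u v <L>: FIRST(u v <L>) = {u}, so it goes in M[<H>, t] for t ∈ {u}.

<H> ::= λ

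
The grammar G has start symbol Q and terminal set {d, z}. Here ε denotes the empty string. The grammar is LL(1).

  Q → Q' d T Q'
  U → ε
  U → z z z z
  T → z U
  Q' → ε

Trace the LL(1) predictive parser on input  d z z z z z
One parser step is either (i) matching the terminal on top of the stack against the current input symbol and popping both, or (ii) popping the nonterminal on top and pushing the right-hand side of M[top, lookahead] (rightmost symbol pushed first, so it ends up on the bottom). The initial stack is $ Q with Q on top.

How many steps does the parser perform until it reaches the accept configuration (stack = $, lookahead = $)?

11

      Stack         Input          Action
   1  $ Q           d z z z z z $  expand Q → Q' d T Q'
   2  $ Q' T d Q'   d z z z z z $  expand Q' → ε
   3  $ Q' T d      d z z z z z $  match d
   4  $ Q' T        z z z z z $    expand T → z U
   5  $ Q' U z      z z z z z $    match z
   6  $ Q' U        z z z z $      expand U → z z z z
   7  $ Q' z z z z  z z z z $      match z
   8  $ Q' z z z    z z z $        match z
   9  $ Q' z z      z z $          match z
  10  $ Q' z        z $            match z
  11  $ Q'          $              expand Q' → ε
Accept reached after 11 steps.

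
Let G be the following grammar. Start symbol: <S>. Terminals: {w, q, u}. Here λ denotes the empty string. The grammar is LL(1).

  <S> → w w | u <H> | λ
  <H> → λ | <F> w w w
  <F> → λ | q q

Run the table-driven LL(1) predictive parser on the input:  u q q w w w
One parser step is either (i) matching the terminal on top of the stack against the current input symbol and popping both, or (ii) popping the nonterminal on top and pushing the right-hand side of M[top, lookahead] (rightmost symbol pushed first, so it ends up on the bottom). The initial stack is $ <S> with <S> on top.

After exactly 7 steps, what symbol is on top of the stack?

     Stack        Input          Action
  1  $ <S>        u q q w w w $  expand <S> → u <H>
  2  $ <H> u      u q q w w w $  match u
  3  $ <H>        q q w w w $    expand <H> → <F> w w w
  4  $ w w w <F>  q q w w w $    expand <F> → q q
  5  $ w w w q q  q q w w w $    match q
  6  $ w w w q    q w w w $      match q
  7  $ w w w      w w w $        match w
Stack after step 7: $ w w (top = w).

w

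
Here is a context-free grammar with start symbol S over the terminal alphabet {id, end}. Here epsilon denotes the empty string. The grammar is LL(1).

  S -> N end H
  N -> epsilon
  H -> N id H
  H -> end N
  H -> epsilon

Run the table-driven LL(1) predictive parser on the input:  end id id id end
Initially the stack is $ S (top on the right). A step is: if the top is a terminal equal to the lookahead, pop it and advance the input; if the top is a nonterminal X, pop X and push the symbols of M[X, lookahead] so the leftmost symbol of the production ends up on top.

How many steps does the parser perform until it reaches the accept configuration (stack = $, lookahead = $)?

15

      Stack      Input               Action
   1  $ S        end id id id end $  expand S -> N end H
   2  $ H end N  end id id id end $  expand N -> epsilon
   3  $ H end    end id id id end $  match end
   4  $ H        id id id end $      expand H -> N id H
   5  $ H id N   id id id end $      expand N -> epsilon
   6  $ H id     id id id end $      match id
   7  $ H        id id end $         expand H -> N id H
   8  $ H id N   id id end $         expand N -> epsilon
   9  $ H id     id id end $         match id
  10  $ H        id end $            expand H -> N id H
  11  $ H id N   id end $            expand N -> epsilon
  12  $ H id     id end $            match id
  13  $ H        end $               expand H -> end N
  14  $ N end    end $               match end
  15  $ N        $                   expand N -> epsilon
Accept reached after 15 steps.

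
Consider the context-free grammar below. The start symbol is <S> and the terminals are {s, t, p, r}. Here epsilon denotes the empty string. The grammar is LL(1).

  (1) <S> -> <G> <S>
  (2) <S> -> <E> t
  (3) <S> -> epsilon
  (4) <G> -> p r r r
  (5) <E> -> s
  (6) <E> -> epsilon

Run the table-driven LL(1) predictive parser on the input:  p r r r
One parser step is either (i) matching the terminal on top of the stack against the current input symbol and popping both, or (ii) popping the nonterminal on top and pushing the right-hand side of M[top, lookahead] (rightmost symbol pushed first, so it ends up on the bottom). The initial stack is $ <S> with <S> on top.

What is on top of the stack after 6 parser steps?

     Stack          Input      Action
  1  $ <S>          p r r r $  expand <S> -> <G> <S>
  2  $ <S> <G>      p r r r $  expand <G> -> p r r r
  3  $ <S> r r r p  p r r r $  match p
  4  $ <S> r r r    r r r $    match r
  5  $ <S> r r      r r $      match r
  6  $ <S> r        r $        match r
Stack after step 6: $ <S> (top = <S>).

<S>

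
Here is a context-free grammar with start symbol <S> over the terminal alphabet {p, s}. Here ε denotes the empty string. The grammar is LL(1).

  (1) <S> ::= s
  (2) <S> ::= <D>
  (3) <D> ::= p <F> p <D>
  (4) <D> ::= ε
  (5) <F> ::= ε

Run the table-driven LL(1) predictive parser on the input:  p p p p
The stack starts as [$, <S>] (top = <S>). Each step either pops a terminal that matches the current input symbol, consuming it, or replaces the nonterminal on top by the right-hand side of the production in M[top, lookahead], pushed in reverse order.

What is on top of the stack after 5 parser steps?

step 1: stack=$ <S>  input=p p p p $  — expand <S> ::= <D>
step 2: stack=$ <D>  input=p p p p $  — expand <D> ::= p <F> p <D>
step 3: stack=$ <D> p <F> p  input=p p p p $  — match p
step 4: stack=$ <D> p <F>  input=p p p $  — expand <F> ::= ε
step 5: stack=$ <D> p  input=p p p $  — match p
Stack after step 5: $ <D> (top = <D>).

<D>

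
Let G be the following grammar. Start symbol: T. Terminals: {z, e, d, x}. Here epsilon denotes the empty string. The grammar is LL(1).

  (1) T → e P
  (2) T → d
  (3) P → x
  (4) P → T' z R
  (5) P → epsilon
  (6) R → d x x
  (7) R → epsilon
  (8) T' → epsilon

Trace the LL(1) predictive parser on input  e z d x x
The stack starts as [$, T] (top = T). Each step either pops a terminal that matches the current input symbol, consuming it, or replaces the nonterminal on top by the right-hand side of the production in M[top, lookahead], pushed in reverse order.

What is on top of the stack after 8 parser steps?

     Stack     Input        Action
  1  $ T       e z d x x $  expand T → e P
  2  $ P e     e z d x x $  match e
  3  $ P       z d x x $    expand P → T' z R
  4  $ R z T'  z d x x $    expand T' → epsilon
  5  $ R z     z d x x $    match z
  6  $ R       d x x $      expand R → d x x
  7  $ x x d   d x x $      match d
  8  $ x x     x x $        match x
Stack after step 8: $ x (top = x).

x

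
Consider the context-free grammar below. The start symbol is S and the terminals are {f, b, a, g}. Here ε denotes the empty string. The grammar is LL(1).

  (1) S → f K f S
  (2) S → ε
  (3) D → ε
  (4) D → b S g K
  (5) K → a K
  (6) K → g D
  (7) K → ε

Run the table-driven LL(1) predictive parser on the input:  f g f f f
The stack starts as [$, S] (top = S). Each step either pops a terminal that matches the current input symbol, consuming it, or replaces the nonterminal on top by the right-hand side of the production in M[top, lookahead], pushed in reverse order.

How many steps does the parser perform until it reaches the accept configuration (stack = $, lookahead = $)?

11

      Stack      Input        Action
   1  $ S        f g f f f $  expand S → f K f S
   2  $ S f K f  f g f f f $  match f
   3  $ S f K    g f f f $    expand K → g D
   4  $ S f D g  g f f f $    match g
   5  $ S f D    f f f $      expand D → ε
   6  $ S f      f f f $      match f
   7  $ S        f f $        expand S → f K f S
   8  $ S f K f  f f $        match f
   9  $ S f K    f $          expand K → ε
  10  $ S f      f $          match f
  11  $ S        $            expand S → ε
Accept reached after 11 steps.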